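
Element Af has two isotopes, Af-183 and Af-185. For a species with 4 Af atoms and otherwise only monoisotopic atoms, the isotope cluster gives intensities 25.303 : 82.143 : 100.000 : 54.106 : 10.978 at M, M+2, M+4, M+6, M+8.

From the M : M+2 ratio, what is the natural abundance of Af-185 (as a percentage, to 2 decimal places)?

Let p = fractional abundance of Af-183. I(M+2)/I(M) = [C(4,1)·p^3·(1−p)] / p^4 = 4·(1−p)/p = 82.143/25.303 = 3.2464
(1−p)/p = 3.2464/4 = 0.8116  ⇒  p = 1/(1 + 0.8116) = 0.5520
Af-183: 55.20%, Af-185: 44.80%.

44.80%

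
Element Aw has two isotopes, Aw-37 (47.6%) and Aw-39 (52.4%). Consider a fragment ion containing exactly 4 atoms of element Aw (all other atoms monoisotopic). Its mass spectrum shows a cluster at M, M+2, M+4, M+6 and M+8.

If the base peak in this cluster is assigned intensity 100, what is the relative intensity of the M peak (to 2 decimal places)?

13.75

Binomial terms of (0.476 + 0.524)^4: M 0.0513, M+2 0.2261, M+4 0.3733, M+6 0.2739, M+8 0.0754 → M+4 is the base peak.
P(M+4) = C(4,2) × 0.476^2 × 0.524^2 = 6 × 0.226576 × 0.274576 = 0.373274 (base)
P(M) = C(4,0) × 0.476^4 × 0.524^0 = 1 × 0.05133668 × 1.0000 = 0.051337
Relative intensity = 0.051337 / 0.373274 × 100 = 13.75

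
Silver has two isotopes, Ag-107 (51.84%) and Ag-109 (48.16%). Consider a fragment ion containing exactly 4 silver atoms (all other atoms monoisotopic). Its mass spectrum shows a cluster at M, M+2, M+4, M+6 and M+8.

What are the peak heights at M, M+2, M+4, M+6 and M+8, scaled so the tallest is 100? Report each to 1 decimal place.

19.3 : 71.8 : 100.0 : 61.9 : 14.4

Expanding (0.5184 + 0.4816)^4:
P(M) = 0.5184^4 = 0.072220
P(M+2) = 4 × 0.5184^3 × 0.4816^1 = 0.268375
P(M+4) = 6 × 0.5184^2 × 0.4816^2 = 0.373985
P(M+6) = 4 × 0.5184^1 × 0.4816^3 = 0.231624
P(M+8) = 0.4816^4 = 0.053795
The M+4 peak is largest (0.373985); scaling to 100 gives 19.3 : 71.8 : 100.0 : 61.9 : 14.4.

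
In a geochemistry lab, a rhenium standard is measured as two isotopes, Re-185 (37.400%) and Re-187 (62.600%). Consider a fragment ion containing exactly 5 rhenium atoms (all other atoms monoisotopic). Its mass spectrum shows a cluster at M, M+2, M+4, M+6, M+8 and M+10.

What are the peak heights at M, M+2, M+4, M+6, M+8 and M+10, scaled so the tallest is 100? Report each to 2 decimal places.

2.13 : 17.85 : 59.74 : 100.00 : 83.69 : 28.02

The 5 Re atoms are independent, so intensities follow the terms of (0.37400 + 0.62600)^5.
P(M) = 0.37400^5 = 0.007317
P(M+2) = 5 × 0.37400^4 × 0.62600^1 = 0.061239
P(M+4) = 10 × 0.37400^3 × 0.62600^2 = 0.205005
P(M+6) = 10 × 0.37400^2 × 0.62600^3 = 0.343136
P(M+8) = 5 × 0.37400^1 × 0.62600^4 = 0.287170
P(M+10) = 0.62600^5 = 0.096133
The M+6 peak is largest (0.343136); scaling to 100 gives 2.13 : 17.85 : 59.74 : 100.00 : 83.69 : 28.02.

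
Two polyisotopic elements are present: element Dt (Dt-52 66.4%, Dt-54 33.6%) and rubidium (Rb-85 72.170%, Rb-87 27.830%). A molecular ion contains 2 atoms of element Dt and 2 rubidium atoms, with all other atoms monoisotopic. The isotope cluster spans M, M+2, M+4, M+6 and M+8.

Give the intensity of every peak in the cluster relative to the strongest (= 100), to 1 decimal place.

56.1 : 100.0 : 66.5 : 19.5 : 2.1

Element Dt pattern (n=2): 0.440896 : 0.446208 : 0.112896
Rubidium pattern (n=2): 0.52085089 : 0.40169822 : 0.07745089
Convolve the two distributions (both contribute in 2-u steps):
  M: 0.440896×0.52085089 = 0.229641
  M+2: 0.440896×0.40169822 + 0.446208×0.52085089 = 0.409515
  M+4: 0.440896×0.07745089 + 0.446208×0.40169822 + 0.112896×0.52085089 = 0.272191
  M+6: 0.446208×0.07745089 + 0.112896×0.40169822 = 0.079909
  M+8: 0.112896×0.07745089 = 0.008744
Scale to base peak (0.409515) = 100: 56.1 : 100.0 : 66.5 : 19.5 : 2.1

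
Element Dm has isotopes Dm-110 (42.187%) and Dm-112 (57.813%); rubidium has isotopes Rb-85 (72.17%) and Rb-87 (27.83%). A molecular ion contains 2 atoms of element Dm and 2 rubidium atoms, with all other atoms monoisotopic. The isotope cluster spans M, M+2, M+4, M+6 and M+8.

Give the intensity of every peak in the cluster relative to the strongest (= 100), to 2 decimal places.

Element Dm pattern (n=2): 0.1779743 : 0.48779141 : 0.3342343
Rubidium pattern (n=2): 0.52085089 : 0.40169822 : 0.07745089
Convolve the two distributions (both contribute in 2-u steps):
  M: 0.1779743×0.52085089 = 0.092698
  M+2: 0.1779743×0.40169822 + 0.48779141×0.52085089 = 0.325559
  M+4: 0.1779743×0.07745089 + 0.48779141×0.40169822 + 0.3342343×0.52085089 = 0.383815
  M+6: 0.48779141×0.07745089 + 0.3342343×0.40169822 = 0.172041
  M+8: 0.3342343×0.07745089 = 0.025887
Scale to base peak (0.383815) = 100: 24.15 : 84.82 : 100.00 : 44.82 : 6.74

24.15 : 84.82 : 100.00 : 44.82 : 6.74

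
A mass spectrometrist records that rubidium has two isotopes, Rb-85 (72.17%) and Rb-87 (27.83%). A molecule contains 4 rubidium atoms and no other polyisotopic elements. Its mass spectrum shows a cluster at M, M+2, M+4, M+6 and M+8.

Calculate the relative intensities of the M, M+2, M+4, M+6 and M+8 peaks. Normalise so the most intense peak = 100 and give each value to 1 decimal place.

64.8 : 100.0 : 57.8 : 14.9 : 1.4

Expanding (0.7217 + 0.2783)^4:
P(M) = 0.7217^4 = 0.271286
P(M+2) = 4 × 0.7217^3 × 0.2783^1 = 0.418450
P(M+4) = 6 × 0.7217^2 × 0.2783^2 = 0.242042
P(M+6) = 4 × 0.7217^1 × 0.2783^3 = 0.062224
P(M+8) = 0.2783^4 = 0.005999
The M+2 peak is largest (0.418450); scaling to 100 gives 64.8 : 100.0 : 57.8 : 14.9 : 1.4.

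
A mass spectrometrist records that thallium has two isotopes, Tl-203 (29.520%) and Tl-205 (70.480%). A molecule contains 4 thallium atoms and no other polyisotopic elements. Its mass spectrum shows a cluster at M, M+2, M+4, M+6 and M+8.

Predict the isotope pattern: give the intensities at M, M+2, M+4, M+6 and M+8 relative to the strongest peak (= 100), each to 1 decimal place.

1.8 : 17.5 : 62.8 : 100.0 : 59.7

Expanding (0.29520 + 0.70480)^4:
P(M) = 0.29520^4 = 0.007594
P(M+2) = 4 × 0.29520^3 × 0.70480^1 = 0.072523
P(M+4) = 6 × 0.29520^2 × 0.70480^2 = 0.259726
P(M+6) = 4 × 0.29520^1 × 0.70480^3 = 0.413403
P(M+8) = 0.70480^4 = 0.246754
The M+6 peak is largest (0.413403); scaling to 100 gives 1.8 : 17.5 : 62.8 : 100.0 : 59.7.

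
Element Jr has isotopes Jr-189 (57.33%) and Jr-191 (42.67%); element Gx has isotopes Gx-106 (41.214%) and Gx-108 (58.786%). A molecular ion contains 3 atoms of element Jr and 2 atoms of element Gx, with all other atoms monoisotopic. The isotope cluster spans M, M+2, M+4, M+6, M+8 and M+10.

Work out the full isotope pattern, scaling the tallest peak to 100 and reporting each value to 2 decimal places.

9.93 : 50.52 : 100.00 : 96.32 : 45.27 : 8.33

Element Jr pattern (n=3): 0.18842817 : 0.42073417 : 0.31314716 : 0.0776905
Element Gx pattern (n=2): 0.16985938 : 0.48456124 : 0.34557938
Convolve the two distributions (both contribute in 2-u steps):
  M: 0.18842817×0.16985938 = 0.032006
  M+2: 0.18842817×0.48456124 + 0.42073417×0.16985938 = 0.162771
  M+4: 0.18842817×0.34557938 + 0.42073417×0.48456124 + 0.31314716×0.16985938 = 0.322179
  M+6: 0.42073417×0.34557938 + 0.31314716×0.48456124 + 0.0776905×0.16985938 = 0.310332
  M+8: 0.31314716×0.34557938 + 0.0776905×0.48456124 = 0.145863
  M+10: 0.0776905×0.34557938 = 0.026848
Scale to base peak (0.322179) = 100: 9.93 : 50.52 : 100.00 : 96.32 : 45.27 : 8.33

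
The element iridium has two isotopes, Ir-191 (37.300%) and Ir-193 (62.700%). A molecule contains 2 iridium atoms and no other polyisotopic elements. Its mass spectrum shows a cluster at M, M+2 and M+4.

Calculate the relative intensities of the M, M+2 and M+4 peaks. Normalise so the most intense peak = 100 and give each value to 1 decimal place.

The 2 Ir atoms are independent, so intensities follow the terms of (0.37300 + 0.62700)^2.
P(M) = 0.37300^2 = 0.139129
P(M+2) = 2 × 0.37300^1 × 0.62700^1 = 0.467742
P(M+4) = 0.62700^2 = 0.393129
The M+2 peak is largest (0.467742); scaling to 100 gives 29.7 : 100.0 : 84.0.

29.7 : 100.0 : 84.0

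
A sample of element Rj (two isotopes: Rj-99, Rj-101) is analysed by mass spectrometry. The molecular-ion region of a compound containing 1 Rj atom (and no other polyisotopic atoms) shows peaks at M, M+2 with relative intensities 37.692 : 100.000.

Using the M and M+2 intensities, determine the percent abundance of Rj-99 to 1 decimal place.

If p is the fraction of Rj that is Rj-99, then I(M+2)/I(M) = [C(1,1)·p^0·(1−p)] / p^1 = 1·(1−p)/p = 100.000/37.692 = 2.6531
(1−p)/p = 2.6531/1 = 2.6531  ⇒  p = 1/(1 + 2.6531) = 0.2737
Rj-99: 27.4%, Rj-101: 72.6%.

27.4%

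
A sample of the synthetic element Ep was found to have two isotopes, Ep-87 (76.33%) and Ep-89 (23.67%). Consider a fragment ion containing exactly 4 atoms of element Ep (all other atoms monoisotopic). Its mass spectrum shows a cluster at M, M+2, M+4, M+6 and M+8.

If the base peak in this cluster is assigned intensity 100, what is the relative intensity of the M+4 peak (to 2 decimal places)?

(0.7633 + 0.2367)^4 gives M 0.3395, M+2 0.4211, M+4 0.1959, M+6 0.0405, M+8 0.0031; the largest is M+2.
P(M+2) = C(4,1) × 0.7633^3 × 0.2367^1 = 4 × 0.44471911 × 0.2367 = 0.421060 (base)
P(M+4) = C(4,2) × 0.7633^2 × 0.2367^2 = 6 × 0.58262689 × 0.05602689 = 0.195857
Relative intensity = 0.195857 / 0.421060 × 100 = 46.52

46.52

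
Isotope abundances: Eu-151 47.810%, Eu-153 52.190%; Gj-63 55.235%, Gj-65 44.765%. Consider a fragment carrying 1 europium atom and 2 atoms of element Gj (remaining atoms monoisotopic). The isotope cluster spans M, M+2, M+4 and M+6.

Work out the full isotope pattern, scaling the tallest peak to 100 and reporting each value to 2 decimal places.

36.87 : 100.00 : 89.45 : 26.43

Europium pattern (n=1): 0.4781 : 0.5219
Element Gj pattern (n=2): 0.30509052 : 0.49451895 : 0.20039052
Convolve the two distributions (both contribute in 2-u steps):
  M: 0.4781×0.30509052 = 0.145864
  M+2: 0.4781×0.49451895 + 0.5219×0.30509052 = 0.395656
  M+4: 0.4781×0.20039052 + 0.5219×0.49451895 = 0.353896
  M+6: 0.5219×0.20039052 = 0.104584
Scale to base peak (0.395656) = 100: 36.87 : 100.00 : 89.45 : 26.43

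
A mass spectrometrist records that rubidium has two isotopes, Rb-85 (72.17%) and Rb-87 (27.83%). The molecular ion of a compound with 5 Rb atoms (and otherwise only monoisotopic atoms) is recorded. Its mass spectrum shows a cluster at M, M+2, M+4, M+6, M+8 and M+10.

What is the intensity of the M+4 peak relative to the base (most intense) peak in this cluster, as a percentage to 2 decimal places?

77.12%

Binomial terms of (0.7217 + 0.2783)^5: M 0.1958, M+2 0.3775, M+4 0.2911, M+6 0.1123, M+8 0.0216, M+10 0.0017 → M+2 is the base peak.
P(M+2) = C(5,1) × 0.7217^4 × 0.2783^1 = 5 × 0.27128565 × 0.2783 = 0.377494 (base)
P(M+4) = C(5,2) × 0.7217^3 × 0.2783^2 = 10 × 0.37589809 × 0.07745089 = 0.291136
Relative intensity = 0.291136 / 0.377494 × 100 = 77.12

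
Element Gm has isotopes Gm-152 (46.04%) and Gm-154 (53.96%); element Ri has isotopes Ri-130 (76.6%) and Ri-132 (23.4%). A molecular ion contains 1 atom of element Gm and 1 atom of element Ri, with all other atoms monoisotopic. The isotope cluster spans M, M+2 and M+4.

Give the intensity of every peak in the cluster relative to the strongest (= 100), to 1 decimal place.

67.7 : 100.0 : 24.2

Element Gm pattern (n=1): 0.4604 : 0.5396
Element Ri pattern (n=1): 0.7660 : 0.2340
Convolve the two distributions (both contribute in 2-u steps):
  M: 0.4604×0.7660 = 0.352666
  M+2: 0.4604×0.2340 + 0.5396×0.7660 = 0.521067
  M+4: 0.5396×0.2340 = 0.126266
Scale to base peak (0.521067) = 100: 67.7 : 100.0 : 24.2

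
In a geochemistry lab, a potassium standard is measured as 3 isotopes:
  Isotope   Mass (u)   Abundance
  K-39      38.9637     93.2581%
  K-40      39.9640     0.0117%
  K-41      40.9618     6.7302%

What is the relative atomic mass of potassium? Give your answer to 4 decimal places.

39.0983 u

The abundance-weighted mean is 0.932581 × 38.9637 + 0.000117 × 39.9640 + 0.067302 × 40.9618
= 36.33681 + 0.00468 + 2.75681 = 39.09830 u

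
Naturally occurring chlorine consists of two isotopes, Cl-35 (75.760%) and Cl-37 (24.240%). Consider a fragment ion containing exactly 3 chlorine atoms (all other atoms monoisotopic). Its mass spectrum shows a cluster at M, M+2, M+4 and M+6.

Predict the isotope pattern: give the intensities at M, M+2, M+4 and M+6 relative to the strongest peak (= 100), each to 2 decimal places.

Each Cl atom is independently Cl-35 (p = 0.75760) or Cl-37 (q = 0.24240); the cluster is the binomial expansion (p + q)^3.
P(M) = 0.75760^3 = 0.434830
P(M+2) = 3 × 0.75760^2 × 0.24240^1 = 0.417382
P(M+4) = 3 × 0.75760^1 × 0.24240^2 = 0.133545
P(M+6) = 0.24240^3 = 0.014243
The M peak is largest (0.434830); scaling to 100 gives 100.00 : 95.99 : 30.71 : 3.28.

100.00 : 95.99 : 30.71 : 3.28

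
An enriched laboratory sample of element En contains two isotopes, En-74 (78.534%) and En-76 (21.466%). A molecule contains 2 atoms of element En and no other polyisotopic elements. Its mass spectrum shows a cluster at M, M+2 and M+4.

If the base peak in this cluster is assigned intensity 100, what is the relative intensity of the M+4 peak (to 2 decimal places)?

(0.78534 + 0.21466)^2 gives M 0.6168, M+2 0.3372, M+4 0.0461; the largest is M.
P(M) = C(2,0) × 0.78534^2 × 0.21466^0 = 1 × 0.61675892 × 1.0000 = 0.616759 (base)
P(M+4) = C(2,2) × 0.78534^0 × 0.21466^2 = 1 × 1.0000 × 0.04607892 = 0.046079
Relative intensity = 0.046079 / 0.616759 × 100 = 7.47

7.47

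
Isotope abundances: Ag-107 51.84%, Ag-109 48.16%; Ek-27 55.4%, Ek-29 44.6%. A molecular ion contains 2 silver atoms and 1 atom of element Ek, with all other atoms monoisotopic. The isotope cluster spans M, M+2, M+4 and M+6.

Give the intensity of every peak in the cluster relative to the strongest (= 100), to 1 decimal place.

Silver pattern (n=2): 0.26873856 : 0.49932288 : 0.23193856
Element Ek pattern (n=1): 0.5540 : 0.4460
Convolve the two distributions (both contribute in 2-u steps):
  M: 0.26873856×0.5540 = 0.148881
  M+2: 0.26873856×0.4460 + 0.49932288×0.5540 = 0.396482
  M+4: 0.49932288×0.4460 + 0.23193856×0.5540 = 0.351192
  M+6: 0.23193856×0.4460 = 0.103445
Scale to base peak (0.396482) = 100: 37.6 : 100.0 : 88.6 : 26.1

37.6 : 100.0 : 88.6 : 26.1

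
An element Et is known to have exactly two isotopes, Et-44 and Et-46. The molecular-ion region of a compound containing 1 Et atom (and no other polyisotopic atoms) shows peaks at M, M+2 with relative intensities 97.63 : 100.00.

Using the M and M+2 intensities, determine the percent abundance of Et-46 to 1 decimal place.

50.6%

Write p for the Et-44 fraction. I(M+2)/I(M) = [C(1,1)·p^0·(1−p)] / p^1 = 1·(1−p)/p = 100.00/97.63 = 1.0243
(1−p)/p = 1.0243/1 = 1.0243  ⇒  p = 1/(1 + 1.0243) = 0.4940
Et-44: 49.4%, Et-46: 50.6%.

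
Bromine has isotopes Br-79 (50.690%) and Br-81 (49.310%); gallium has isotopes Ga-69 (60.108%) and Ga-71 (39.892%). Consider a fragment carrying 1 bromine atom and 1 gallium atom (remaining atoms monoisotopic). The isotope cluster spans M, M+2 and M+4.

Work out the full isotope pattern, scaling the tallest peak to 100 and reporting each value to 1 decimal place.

Bromine pattern (n=1): 0.5069 : 0.4931
Gallium pattern (n=1): 0.60108 : 0.39892
Convolve the two distributions (both contribute in 2-u steps):
  M: 0.5069×0.60108 = 0.304687
  M+2: 0.5069×0.39892 + 0.4931×0.60108 = 0.498605
  M+4: 0.4931×0.39892 = 0.196707
Scale to base peak (0.498605) = 100: 61.1 : 100.0 : 39.5

61.1 : 100.0 : 39.5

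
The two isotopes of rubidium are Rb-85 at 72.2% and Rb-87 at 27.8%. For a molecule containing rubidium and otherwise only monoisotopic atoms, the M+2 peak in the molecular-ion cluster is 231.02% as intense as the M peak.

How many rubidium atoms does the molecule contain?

With n Rb atoms, P(M+2)/P(M) = C(n,1)·p^(n−1)q / p^n = n·q/p = n · 0.278/0.722.
n = 2.3102 × 0.722/0.278 = 6.00 ≈ 6

6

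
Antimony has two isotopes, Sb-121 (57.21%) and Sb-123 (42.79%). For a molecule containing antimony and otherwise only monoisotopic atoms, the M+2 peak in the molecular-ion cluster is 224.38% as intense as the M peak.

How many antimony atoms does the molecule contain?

The M+2/M ratio from n Sb atoms is n · q/p = n · 0.4279/0.5721.
n = 2.2438 × 0.5721/0.4279 = 3.00 ≈ 3

3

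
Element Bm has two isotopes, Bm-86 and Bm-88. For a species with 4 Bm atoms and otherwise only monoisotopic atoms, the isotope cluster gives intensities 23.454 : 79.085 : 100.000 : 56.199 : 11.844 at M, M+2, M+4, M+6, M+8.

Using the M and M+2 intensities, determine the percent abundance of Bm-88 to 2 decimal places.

45.74%

Let p = fractional abundance of Bm-86. I(M+2)/I(M) = [C(4,1)·p^3·(1−p)] / p^4 = 4·(1−p)/p = 79.085/23.454 = 3.3719
(1−p)/p = 3.3719/4 = 0.8430  ⇒  p = 1/(1 + 0.8430) = 0.5426
Bm-86: 54.26%, Bm-88: 45.74%.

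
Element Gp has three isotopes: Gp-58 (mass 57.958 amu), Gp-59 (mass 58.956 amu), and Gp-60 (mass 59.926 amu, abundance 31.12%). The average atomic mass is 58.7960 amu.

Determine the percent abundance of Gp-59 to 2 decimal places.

The remaining 68.88% is split between Gp-58 (fraction x) and Gp-59 (fraction 0.6888 − x).
Substituting: 57.958x + 58.956(0.6888 − x) = 40.1470288
(57.958 − 58.956)x = -0.461864  ⇒  x = 0.46279, y = 0.22601
Gp-58: 46.28%, Gp-59: 22.60%.

22.60%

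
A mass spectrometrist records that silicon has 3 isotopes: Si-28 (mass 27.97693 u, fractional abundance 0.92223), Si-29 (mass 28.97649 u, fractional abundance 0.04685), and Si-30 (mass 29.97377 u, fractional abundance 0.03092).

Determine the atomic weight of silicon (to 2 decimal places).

Weight each isotope mass by its fractional abundance: 0.92223 × 27.97693 + 0.04685 × 28.97649 + 0.03092 × 29.97377
= 25.801164 + 1.357549 + 0.926789 = 28.085502 u

28.09 u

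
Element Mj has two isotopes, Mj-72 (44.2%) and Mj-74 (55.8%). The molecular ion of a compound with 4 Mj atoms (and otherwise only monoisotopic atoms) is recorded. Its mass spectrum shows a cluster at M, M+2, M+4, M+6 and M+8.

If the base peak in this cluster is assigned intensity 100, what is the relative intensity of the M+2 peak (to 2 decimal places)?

52.81

(0.442 + 0.558)^4 gives M 0.0382, M+2 0.1927, M+4 0.3650, M+6 0.3072, M+8 0.0969; the largest is M+4.
P(M+4) = C(4,2) × 0.442^2 × 0.558^2 = 6 × 0.195364 × 0.311364 = 0.364976 (base)
P(M+2) = C(4,1) × 0.442^3 × 0.558^1 = 4 × 0.08635089 × 0.5580 = 0.192735
Relative intensity = 0.192735 / 0.364976 × 100 = 52.81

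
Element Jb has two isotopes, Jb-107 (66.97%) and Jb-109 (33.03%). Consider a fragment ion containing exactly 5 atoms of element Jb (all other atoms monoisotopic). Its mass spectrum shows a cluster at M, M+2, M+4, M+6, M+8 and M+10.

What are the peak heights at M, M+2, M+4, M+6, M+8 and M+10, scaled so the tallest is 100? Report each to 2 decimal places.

40.55 : 100.00 : 98.64 : 48.65 : 12.00 : 1.18

Each Jb atom is independently Jb-107 (p = 0.6697) or Jb-109 (q = 0.3303); the cluster is the binomial expansion (p + q)^5.
P(M) = 0.6697^5 = 0.134711
P(M+2) = 5 × 0.6697^4 × 0.3303^1 = 0.332200
P(M+4) = 10 × 0.6697^3 × 0.3303^2 = 0.327686
P(M+6) = 10 × 0.6697^2 × 0.3303^3 = 0.161617
P(M+8) = 5 × 0.6697^1 × 0.3303^4 = 0.039855
P(M+10) = 0.3303^5 = 0.003931
The M+2 peak is largest (0.332200); scaling to 100 gives 40.55 : 100.00 : 98.64 : 48.65 : 12.00 : 1.18.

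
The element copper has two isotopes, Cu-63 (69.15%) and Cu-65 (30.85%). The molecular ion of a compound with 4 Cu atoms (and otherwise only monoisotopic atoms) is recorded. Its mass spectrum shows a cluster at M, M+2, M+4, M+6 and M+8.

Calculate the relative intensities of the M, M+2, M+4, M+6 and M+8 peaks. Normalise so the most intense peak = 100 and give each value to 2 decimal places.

Expanding (0.6915 + 0.3085)^4:
P(M) = 0.6915^4 = 0.228649
P(M+2) = 4 × 0.6915^3 × 0.3085^1 = 0.408030
P(M+4) = 6 × 0.6915^2 × 0.3085^2 = 0.273052
P(M+6) = 4 × 0.6915^1 × 0.3085^3 = 0.081212
P(M+8) = 0.3085^4 = 0.009058
The M+2 peak is largest (0.408030); scaling to 100 gives 56.04 : 100.00 : 66.92 : 19.90 : 2.22.

56.04 : 100.00 : 66.92 : 19.90 : 2.22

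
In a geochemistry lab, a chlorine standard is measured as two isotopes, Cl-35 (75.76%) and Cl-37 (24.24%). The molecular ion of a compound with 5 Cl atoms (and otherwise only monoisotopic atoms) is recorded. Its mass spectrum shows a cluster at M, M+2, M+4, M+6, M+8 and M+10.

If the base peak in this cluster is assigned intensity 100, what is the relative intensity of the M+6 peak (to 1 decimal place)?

(0.7576 + 0.2424)^5 gives M 0.2496, M+2 0.3993, M+4 0.2555, M+6 0.0817, M+8 0.0131, M+10 0.0008; the largest is M+2.
P(M+2) = C(5,1) × 0.7576^4 × 0.2424^1 = 5 × 0.32942751 × 0.2424 = 0.399266 (base)
P(M+6) = C(5,3) × 0.7576^2 × 0.2424^3 = 10 × 0.57395776 × 0.01424288 = 0.081748
Relative intensity = 0.081748 / 0.399266 × 100 = 20.5

20.5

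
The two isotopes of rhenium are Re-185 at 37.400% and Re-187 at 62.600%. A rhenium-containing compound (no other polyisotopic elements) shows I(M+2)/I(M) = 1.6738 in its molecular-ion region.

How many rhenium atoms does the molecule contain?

The M+2/M ratio from n Re atoms is n · q/p = n · 0.62600/0.37400.
n = 1.6738 × 0.37400/0.62600 = 1.00 ≈ 1

1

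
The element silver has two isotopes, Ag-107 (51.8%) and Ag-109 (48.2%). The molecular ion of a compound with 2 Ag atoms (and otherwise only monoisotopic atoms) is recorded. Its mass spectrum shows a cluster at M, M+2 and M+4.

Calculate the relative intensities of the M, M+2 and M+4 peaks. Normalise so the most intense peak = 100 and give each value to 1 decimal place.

The 2 Ag atoms are independent, so intensities follow the terms of (0.518 + 0.482)^2.
P(M) = 0.518^2 = 0.268324
P(M+2) = 2 × 0.518^1 × 0.482^1 = 0.499352
P(M+4) = 0.482^2 = 0.232324
The M+2 peak is largest (0.499352); scaling to 100 gives 53.7 : 100.0 : 46.5.

53.7 : 100.0 : 46.5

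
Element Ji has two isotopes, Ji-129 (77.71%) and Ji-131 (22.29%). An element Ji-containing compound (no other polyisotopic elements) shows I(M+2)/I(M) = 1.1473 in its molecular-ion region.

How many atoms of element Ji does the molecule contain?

For n independent Ji atoms, I(M+2)/I(M) = n · (abundance Ji-131) / (abundance Ji-129) = n · 0.2229/0.7771.
n = 1.1473 × 0.7771/0.2229 = 4.00 ≈ 4

4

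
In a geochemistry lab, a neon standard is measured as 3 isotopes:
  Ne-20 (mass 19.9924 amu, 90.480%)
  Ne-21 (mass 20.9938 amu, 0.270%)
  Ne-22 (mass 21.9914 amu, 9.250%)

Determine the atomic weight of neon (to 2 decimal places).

Ar = Σ fᵢ·mᵢ = 0.90480 × 19.9924 + 0.00270 × 20.9938 + 0.09250 × 21.9914
= 18.08912 + 0.05668 + 2.03420 = 20.18000 amu

20.18 amu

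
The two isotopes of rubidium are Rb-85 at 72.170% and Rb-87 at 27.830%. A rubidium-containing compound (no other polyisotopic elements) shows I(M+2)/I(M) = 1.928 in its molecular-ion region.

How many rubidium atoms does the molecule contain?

5

For n independent Rb atoms, I(M+2)/I(M) = n · (abundance Rb-87) / (abundance Rb-85) = n · 0.27830/0.72170.
n = 1.928 × 0.72170/0.27830 = 5.00 ≈ 5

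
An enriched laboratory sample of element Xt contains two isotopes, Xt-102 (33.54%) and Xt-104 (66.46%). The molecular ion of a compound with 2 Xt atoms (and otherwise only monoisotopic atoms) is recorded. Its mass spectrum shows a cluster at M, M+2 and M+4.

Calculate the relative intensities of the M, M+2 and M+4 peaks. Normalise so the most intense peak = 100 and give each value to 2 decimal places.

25.23 : 100.00 : 99.08

The 2 Xt atoms are independent, so intensities follow the terms of (0.3354 + 0.6646)^2.
P(M) = 0.3354^2 = 0.112493
P(M+2) = 2 × 0.3354^1 × 0.6646^1 = 0.445814
P(M+4) = 0.6646^2 = 0.441693
The M+2 peak is largest (0.445814); scaling to 100 gives 25.23 : 100.00 : 99.08.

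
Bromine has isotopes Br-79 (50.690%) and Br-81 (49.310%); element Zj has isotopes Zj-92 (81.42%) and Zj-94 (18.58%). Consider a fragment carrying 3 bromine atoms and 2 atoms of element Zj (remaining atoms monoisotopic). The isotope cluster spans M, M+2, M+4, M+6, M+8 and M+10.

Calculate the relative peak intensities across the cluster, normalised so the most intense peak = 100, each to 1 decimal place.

Bromine pattern (n=3): 0.13024674 : 0.3801026 : 0.36975457 : 0.11989609
Element Zj pattern (n=2): 0.66292164 : 0.30255672 : 0.03452164
Convolve the two distributions (both contribute in 2-u steps):
  M: 0.13024674×0.66292164 = 0.086343
  M+2: 0.13024674×0.30255672 + 0.3801026×0.66292164 = 0.291385
  M+4: 0.13024674×0.03452164 + 0.3801026×0.30255672 + 0.36975457×0.66292164 = 0.364617
  M+6: 0.3801026×0.03452164 + 0.36975457×0.30255672 + 0.11989609×0.66292164 = 0.204475
  M+8: 0.36975457×0.03452164 + 0.11989609×0.30255672 = 0.049040
  M+10: 0.11989609×0.03452164 = 0.004139
Scale to base peak (0.364617) = 100: 23.7 : 79.9 : 100.0 : 56.1 : 13.4 : 1.1

23.7 : 79.9 : 100.0 : 56.1 : 13.4 : 1.1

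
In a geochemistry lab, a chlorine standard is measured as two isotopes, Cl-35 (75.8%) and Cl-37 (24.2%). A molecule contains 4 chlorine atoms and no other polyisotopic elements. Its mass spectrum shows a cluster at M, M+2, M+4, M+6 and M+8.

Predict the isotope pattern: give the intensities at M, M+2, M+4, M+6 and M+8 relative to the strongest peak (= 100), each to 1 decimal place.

Expanding (0.758 + 0.242)^4:
P(M) = 0.758^4 = 0.330124
P(M+2) = 4 × 0.758^3 × 0.242^1 = 0.421583
P(M+4) = 6 × 0.758^2 × 0.242^2 = 0.201893
P(M+6) = 4 × 0.758^1 × 0.242^3 = 0.042971
P(M+8) = 0.242^4 = 0.003430
The M+2 peak is largest (0.421583); scaling to 100 gives 78.3 : 100.0 : 47.9 : 10.2 : 0.8.

78.3 : 100.0 : 47.9 : 10.2 : 0.8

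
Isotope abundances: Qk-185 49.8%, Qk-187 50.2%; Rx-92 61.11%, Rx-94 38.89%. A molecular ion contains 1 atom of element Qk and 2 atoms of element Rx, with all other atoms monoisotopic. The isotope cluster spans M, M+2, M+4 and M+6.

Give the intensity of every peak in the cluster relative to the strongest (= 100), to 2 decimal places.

Element Qk pattern (n=1): 0.4980 : 0.5020
Element Rx pattern (n=2): 0.37344321 : 0.47531358 : 0.15124321
Convolve the two distributions (both contribute in 2-u steps):
  M: 0.4980×0.37344321 = 0.185975
  M+2: 0.4980×0.47531358 + 0.5020×0.37344321 = 0.424175
  M+4: 0.4980×0.15124321 + 0.5020×0.47531358 = 0.313927
  M+6: 0.5020×0.15124321 = 0.075924
Scale to base peak (0.424175) = 100: 43.84 : 100.00 : 74.01 : 17.90

43.84 : 100.00 : 74.01 : 17.90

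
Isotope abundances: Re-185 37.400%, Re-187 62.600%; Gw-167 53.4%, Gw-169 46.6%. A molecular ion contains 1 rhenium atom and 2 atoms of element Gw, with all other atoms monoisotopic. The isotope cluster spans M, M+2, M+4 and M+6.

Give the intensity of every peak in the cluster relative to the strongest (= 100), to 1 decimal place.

Rhenium pattern (n=1): 0.3740 : 0.6260
Element Gw pattern (n=2): 0.285156 : 0.497688 : 0.217156
Convolve the two distributions (both contribute in 2-u steps):
  M: 0.3740×0.285156 = 0.106648
  M+2: 0.3740×0.497688 + 0.6260×0.285156 = 0.364643
  M+4: 0.3740×0.217156 + 0.6260×0.497688 = 0.392769
  M+6: 0.6260×0.217156 = 0.135940
Scale to base peak (0.392769) = 100: 27.2 : 92.8 : 100.0 : 34.6

27.2 : 92.8 : 100.0 : 34.6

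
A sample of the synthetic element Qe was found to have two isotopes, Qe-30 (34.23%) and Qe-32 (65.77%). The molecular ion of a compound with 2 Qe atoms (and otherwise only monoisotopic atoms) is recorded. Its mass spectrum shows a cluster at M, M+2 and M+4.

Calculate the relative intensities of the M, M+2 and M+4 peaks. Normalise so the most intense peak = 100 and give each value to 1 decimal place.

The 2 Qe atoms are independent, so intensities follow the terms of (0.3423 + 0.6577)^2.
P(M) = 0.3423^2 = 0.117169
P(M+2) = 2 × 0.3423^1 × 0.6577^1 = 0.450261
P(M+4) = 0.6577^2 = 0.432569
The M+2 peak is largest (0.450261); scaling to 100 gives 26.0 : 100.0 : 96.1.

26.0 : 100.0 : 96.1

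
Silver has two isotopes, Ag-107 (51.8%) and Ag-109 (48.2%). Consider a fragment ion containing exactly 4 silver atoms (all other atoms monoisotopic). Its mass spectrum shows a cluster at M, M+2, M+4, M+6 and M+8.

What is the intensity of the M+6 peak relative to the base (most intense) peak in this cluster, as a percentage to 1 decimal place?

Term probabilities: M 0.0720, M+2 0.2680, M+4 0.3740, M+6 0.2320, M+8 0.0540. Base peak = M+4.
P(M+4) = C(4,2) × 0.518^2 × 0.482^2 = 6 × 0.268324 × 0.232324 = 0.374029 (base)
P(M+6) = C(4,3) × 0.518^1 × 0.482^3 = 4 × 0.5180 × 0.11198017 = 0.232023
Relative intensity = 0.232023 / 0.374029 × 100 = 62.0

62.0%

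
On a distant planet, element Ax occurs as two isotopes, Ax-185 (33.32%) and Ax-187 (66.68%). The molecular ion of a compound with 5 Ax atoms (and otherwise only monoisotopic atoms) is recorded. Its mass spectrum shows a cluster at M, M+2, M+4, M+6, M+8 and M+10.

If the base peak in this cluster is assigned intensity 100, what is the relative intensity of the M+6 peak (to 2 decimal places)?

Binomial terms of (0.3332 + 0.6668)^5: M 0.0041, M+2 0.0411, M+4 0.1645, M+6 0.3292, M+8 0.3293, M+10 0.1318 → M+8 is the base peak.
P(M+8) = C(5,4) × 0.3332^1 × 0.6668^4 = 5 × 0.3332 × 0.19768894 = 0.329350 (base)
P(M+6) = C(5,3) × 0.3332^2 × 0.6668^3 = 10 × 0.11102224 × 0.29647411 = 0.329152
Relative intensity = 0.329152 / 0.329350 × 100 = 99.94

99.94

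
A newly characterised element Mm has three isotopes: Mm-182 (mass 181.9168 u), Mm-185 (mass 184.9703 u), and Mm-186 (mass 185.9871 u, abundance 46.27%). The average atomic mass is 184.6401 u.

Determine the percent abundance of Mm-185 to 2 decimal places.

The remaining 53.73% is split between Mm-182 (fraction x) and Mm-185 (fraction 0.5373 − x).
Substituting: 181.9168x + 184.9703(0.5373 − x) = 98.58386883
(181.9168 − 184.9703)x = -0.80067336  ⇒  x = 0.26221, y = 0.27509
Mm-182: 26.22%, Mm-185: 27.51%.

27.51%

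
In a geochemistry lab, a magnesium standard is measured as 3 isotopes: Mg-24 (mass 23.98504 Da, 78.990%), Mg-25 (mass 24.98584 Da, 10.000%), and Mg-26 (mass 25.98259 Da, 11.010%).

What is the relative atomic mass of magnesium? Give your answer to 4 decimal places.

Ar = Σ fᵢ·mᵢ = 0.78990 × 23.98504 + 0.10000 × 24.98584 + 0.11010 × 25.98259
= 18.945783 + 2.498584 + 2.860683 = 24.305050 Da

24.3051 Da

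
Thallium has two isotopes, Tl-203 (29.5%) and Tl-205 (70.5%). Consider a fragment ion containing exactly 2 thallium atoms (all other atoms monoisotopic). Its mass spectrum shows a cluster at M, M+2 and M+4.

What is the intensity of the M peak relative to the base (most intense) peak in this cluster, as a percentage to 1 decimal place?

Term probabilities: M 0.0870, M+2 0.4160, M+4 0.4970. Base peak = M+4.
P(M+4) = C(2,2) × 0.295^0 × 0.705^2 = 1 × 1.0000 × 0.497025 = 0.497025 (base)
P(M) = C(2,0) × 0.295^2 × 0.705^0 = 1 × 0.087025 × 1.0000 = 0.087025
Relative intensity = 0.087025 / 0.497025 × 100 = 17.5

17.5%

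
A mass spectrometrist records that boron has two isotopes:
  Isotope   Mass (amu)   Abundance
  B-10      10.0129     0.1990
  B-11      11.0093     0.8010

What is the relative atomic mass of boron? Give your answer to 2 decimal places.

10.81 amu

Average mass = Σ (abundance × isotope mass) = 0.1990 × 10.0129 + 0.8010 × 11.0093
= 1.99257 + 8.81845 = 10.81102 amu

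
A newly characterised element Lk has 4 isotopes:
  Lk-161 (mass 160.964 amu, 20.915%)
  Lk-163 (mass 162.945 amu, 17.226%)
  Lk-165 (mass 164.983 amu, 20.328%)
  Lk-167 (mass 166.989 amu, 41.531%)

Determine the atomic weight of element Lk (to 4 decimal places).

Ar = Σ fᵢ·mᵢ = 0.20915 × 160.964 + 0.17226 × 162.945 + 0.20328 × 164.983 + 0.41531 × 166.989
= 33.66562 + 28.06891 + 33.53774 + 69.35220 = 164.62447 amu

164.6245 amu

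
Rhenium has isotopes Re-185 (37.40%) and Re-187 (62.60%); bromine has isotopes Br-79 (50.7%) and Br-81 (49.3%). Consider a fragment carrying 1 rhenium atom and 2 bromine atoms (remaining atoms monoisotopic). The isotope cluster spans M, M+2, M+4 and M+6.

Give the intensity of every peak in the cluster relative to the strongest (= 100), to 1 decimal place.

23.8 : 86.1 : 100.0 : 37.7

Rhenium pattern (n=1): 0.3740 : 0.6260
Bromine pattern (n=2): 0.257049 : 0.499902 : 0.243049
Convolve the two distributions (both contribute in 2-u steps):
  M: 0.3740×0.257049 = 0.096136
  M+2: 0.3740×0.499902 + 0.6260×0.257049 = 0.347876
  M+4: 0.3740×0.243049 + 0.6260×0.499902 = 0.403839
  M+6: 0.6260×0.243049 = 0.152149
Scale to base peak (0.403839) = 100: 23.8 : 86.1 : 100.0 : 37.7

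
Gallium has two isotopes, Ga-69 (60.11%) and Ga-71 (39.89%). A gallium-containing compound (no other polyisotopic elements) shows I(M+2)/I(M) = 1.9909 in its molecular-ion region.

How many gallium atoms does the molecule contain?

With n Ga atoms, P(M+2)/P(M) = C(n,1)·p^(n−1)q / p^n = n·q/p = n · 0.3989/0.6011.
n = 1.9909 × 0.6011/0.3989 = 3.00 ≈ 3

3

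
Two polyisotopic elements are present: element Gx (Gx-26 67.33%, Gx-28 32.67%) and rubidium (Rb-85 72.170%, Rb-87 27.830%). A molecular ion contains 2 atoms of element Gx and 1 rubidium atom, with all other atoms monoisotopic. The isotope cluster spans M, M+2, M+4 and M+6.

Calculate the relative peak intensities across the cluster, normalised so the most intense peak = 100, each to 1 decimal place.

Element Gx pattern (n=2): 0.45333289 : 0.43993422 : 0.10673289
Rubidium pattern (n=1): 0.7217 : 0.2783
Convolve the two distributions (both contribute in 2-u steps):
  M: 0.45333289×0.7217 = 0.327170
  M+2: 0.45333289×0.2783 + 0.43993422×0.7217 = 0.443663
  M+4: 0.43993422×0.2783 + 0.10673289×0.7217 = 0.199463
  M+6: 0.10673289×0.2783 = 0.029704
Scale to base peak (0.443663) = 100: 73.7 : 100.0 : 45.0 : 6.7

73.7 : 100.0 : 45.0 : 6.7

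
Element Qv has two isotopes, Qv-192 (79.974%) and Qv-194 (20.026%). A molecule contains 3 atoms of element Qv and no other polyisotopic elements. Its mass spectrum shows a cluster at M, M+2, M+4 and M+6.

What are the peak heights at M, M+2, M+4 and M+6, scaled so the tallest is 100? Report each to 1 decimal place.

Expanding (0.79974 + 0.20026)^3:
P(M) = 0.79974^3 = 0.511501
P(M+2) = 3 × 0.79974^2 × 0.20026^1 = 0.384249
P(M+4) = 3 × 0.79974^1 × 0.20026^2 = 0.096218
P(M+6) = 0.20026^3 = 0.008031
The M peak is largest (0.511501); scaling to 100 gives 100.0 : 75.1 : 18.8 : 1.6.

100.0 : 75.1 : 18.8 : 1.6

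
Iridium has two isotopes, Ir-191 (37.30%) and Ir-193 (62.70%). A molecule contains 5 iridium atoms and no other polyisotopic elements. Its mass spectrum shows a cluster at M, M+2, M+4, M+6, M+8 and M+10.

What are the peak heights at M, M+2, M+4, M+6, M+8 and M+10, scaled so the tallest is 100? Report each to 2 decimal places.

The 5 Ir atoms are independent, so intensities follow the terms of (0.3730 + 0.6270)^5.
P(M) = 0.3730^5 = 0.007220
P(M+2) = 5 × 0.3730^4 × 0.6270^1 = 0.060684
P(M+4) = 10 × 0.3730^3 × 0.6270^2 = 0.204015
P(M+6) = 10 × 0.3730^2 × 0.6270^3 = 0.342942
P(M+8) = 5 × 0.3730^1 × 0.6270^4 = 0.288237
P(M+10) = 0.6270^5 = 0.096903
The M+6 peak is largest (0.342942); scaling to 100 gives 2.11 : 17.70 : 59.49 : 100.00 : 84.05 : 28.26.

2.11 : 17.70 : 59.49 : 100.00 : 84.05 : 28.26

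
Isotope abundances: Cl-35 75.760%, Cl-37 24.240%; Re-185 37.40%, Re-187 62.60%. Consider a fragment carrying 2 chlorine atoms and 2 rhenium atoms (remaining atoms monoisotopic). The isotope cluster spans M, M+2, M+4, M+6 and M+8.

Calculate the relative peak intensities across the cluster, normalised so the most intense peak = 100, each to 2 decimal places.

19.82 : 79.02 : 100.00 : 42.32 : 5.68

Chlorine pattern (n=2): 0.57395776 : 0.36728448 : 0.05875776
Rhenium pattern (n=2): 0.139876 : 0.468248 : 0.391876
Convolve the two distributions (both contribute in 2-u steps):
  M: 0.57395776×0.139876 = 0.080283
  M+2: 0.57395776×0.468248 + 0.36728448×0.139876 = 0.320129
  M+4: 0.57395776×0.391876 + 0.36728448×0.468248 + 0.05875776×0.139876 = 0.405119
  M+6: 0.36728448×0.391876 + 0.05875776×0.468248 = 0.171443
  M+8: 0.05875776×0.391876 = 0.023026
Scale to base peak (0.405119) = 100: 19.82 : 79.02 : 100.00 : 42.32 : 5.68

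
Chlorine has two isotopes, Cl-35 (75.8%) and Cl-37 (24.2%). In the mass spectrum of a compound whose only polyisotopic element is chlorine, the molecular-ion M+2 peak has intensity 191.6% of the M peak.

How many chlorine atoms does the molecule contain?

6

With n Cl atoms, P(M+2)/P(M) = C(n,1)·p^(n−1)q / p^n = n·q/p = n · 0.242/0.758.
n = 1.916 × 0.758/0.242 = 6.00 ≈ 6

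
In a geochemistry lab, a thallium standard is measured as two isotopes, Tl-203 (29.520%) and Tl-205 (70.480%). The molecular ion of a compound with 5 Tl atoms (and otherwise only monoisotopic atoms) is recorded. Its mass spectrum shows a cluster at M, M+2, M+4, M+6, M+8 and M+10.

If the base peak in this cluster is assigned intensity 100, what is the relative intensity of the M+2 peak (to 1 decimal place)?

7.3

Binomial terms of (0.29520 + 0.70480)^5: M 0.0022, M+2 0.0268, M+4 0.1278, M+6 0.3051, M+8 0.3642, M+10 0.1739 → M+8 is the base peak.
P(M+8) = C(5,4) × 0.29520^1 × 0.70480^4 = 5 × 0.2952 × 0.24675365 = 0.364208 (base)
P(M+2) = C(5,1) × 0.29520^4 × 0.70480^1 = 5 × 0.00759391 × 0.7048 = 0.026761
Relative intensity = 0.026761 / 0.364208 × 100 = 7.3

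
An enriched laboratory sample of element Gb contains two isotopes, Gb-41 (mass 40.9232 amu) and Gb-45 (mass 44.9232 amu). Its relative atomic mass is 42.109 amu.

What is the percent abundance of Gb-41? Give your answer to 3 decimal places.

Writing the weighted mean with unknown fraction x of Gb-41:
40.9232·x + 44.9232·(1 − x) = 42.109
(40.9232 − 44.9232)·x = 42.109 − 44.9232
x = -2.8142 / -4.0000 = 0.70355 → 70.355% Gb-41, 29.645% Gb-45.

70.355%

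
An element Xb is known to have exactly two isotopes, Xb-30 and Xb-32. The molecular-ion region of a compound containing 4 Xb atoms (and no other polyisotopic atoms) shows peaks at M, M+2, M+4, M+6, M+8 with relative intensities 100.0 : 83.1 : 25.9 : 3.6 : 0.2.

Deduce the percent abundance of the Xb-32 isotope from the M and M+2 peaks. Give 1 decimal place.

17.2%

Write p for the Xb-30 fraction. I(M+2)/I(M) = [C(4,1)·p^3·(1−p)] / p^4 = 4·(1−p)/p = 83.1/100.0 = 0.8310
(1−p)/p = 0.8310/4 = 0.2077  ⇒  p = 1/(1 + 0.2077) = 0.8280
Xb-30: 82.8%, Xb-32: 17.2%.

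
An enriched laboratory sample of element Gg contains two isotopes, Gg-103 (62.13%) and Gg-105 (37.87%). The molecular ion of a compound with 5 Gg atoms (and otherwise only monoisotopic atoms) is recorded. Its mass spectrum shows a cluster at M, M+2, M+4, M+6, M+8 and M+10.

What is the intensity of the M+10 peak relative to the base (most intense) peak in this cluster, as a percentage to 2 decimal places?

Term probabilities: M 0.0926, M+2 0.2821, M+4 0.3439, M+6 0.2096, M+8 0.0639, M+10 0.0078. Base peak = M+4.
P(M+4) = C(5,2) × 0.6213^3 × 0.3787^2 = 10 × 0.23983031 × 0.14341369 = 0.343949 (base)
P(M+10) = C(5,5) × 0.6213^0 × 0.3787^5 = 1 × 1.0000 × 0.00778891 = 0.007789
Relative intensity = 0.007789 / 0.343949 × 100 = 2.26

2.26%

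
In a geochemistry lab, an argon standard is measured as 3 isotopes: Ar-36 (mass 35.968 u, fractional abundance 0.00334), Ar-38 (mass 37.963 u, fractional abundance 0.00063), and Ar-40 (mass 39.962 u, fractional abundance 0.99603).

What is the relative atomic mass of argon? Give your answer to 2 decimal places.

The abundance-weighted mean is 0.00334 × 35.968 + 0.00063 × 37.963 + 0.99603 × 39.962
= 0.1201 + 0.0239 + 39.8034 = 39.9474 u

39.95 u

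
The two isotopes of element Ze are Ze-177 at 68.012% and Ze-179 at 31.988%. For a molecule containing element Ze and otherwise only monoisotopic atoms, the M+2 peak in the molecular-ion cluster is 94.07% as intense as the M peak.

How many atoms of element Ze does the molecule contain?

2

The M+2/M ratio from n Ze atoms is n · q/p = n · 0.31988/0.68012.
n = 0.9407 × 0.68012/0.31988 = 2.00 ≈ 2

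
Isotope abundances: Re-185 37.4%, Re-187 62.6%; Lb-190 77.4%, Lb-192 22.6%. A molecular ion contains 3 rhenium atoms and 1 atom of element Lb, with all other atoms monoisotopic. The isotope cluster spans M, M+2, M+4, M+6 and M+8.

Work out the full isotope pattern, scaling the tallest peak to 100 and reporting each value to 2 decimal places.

10.13 : 53.83 : 100.00 : 72.37 : 13.87

Rhenium pattern (n=3): 0.05231362 : 0.26268713 : 0.43968487 : 0.24531438
Element Lb pattern (n=1): 0.7740 : 0.2260
Convolve the two distributions (both contribute in 2-u steps):
  M: 0.05231362×0.7740 = 0.040491
  M+2: 0.05231362×0.2260 + 0.26268713×0.7740 = 0.215143
  M+4: 0.26268713×0.2260 + 0.43968487×0.7740 = 0.399683
  M+6: 0.43968487×0.2260 + 0.24531438×0.7740 = 0.289242
  M+8: 0.24531438×0.2260 = 0.055441
Scale to base peak (0.399683) = 100: 10.13 : 53.83 : 100.00 : 72.37 : 13.87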